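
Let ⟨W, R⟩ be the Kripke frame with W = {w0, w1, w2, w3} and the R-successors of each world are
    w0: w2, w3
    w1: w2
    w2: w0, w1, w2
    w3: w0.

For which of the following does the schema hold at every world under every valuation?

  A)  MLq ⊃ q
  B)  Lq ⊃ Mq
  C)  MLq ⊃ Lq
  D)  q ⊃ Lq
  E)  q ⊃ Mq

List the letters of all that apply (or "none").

R is not reflexive: not w0 R w0.
R is symmetric: every R-edge is matched by its reverse.
R is not euclidean: w0 R w2 and w0 R w3 but not w2 R w3.
R is serial: every world has an R-successor.
R is not a subset of the identity: w0 R w2 with w0 ≠ w2.
(A) MLq ⊃ q is the dual of axiom B, which corresponds to symmetry. R is symmetric — valid.
(B) Lq ⊃ Mq (axiom D) characterises the serial frames. R is serial — valid.
(C) MLq ⊃ Lq is the dual of axiom 5, which corresponds to the euclidean property. R is not euclidean — not valid.
(D) q ⊃ Lq is equivalent to ◇p→p; it holds exactly when R ⊆ identity. Here R ⊄ identity — not valid.
(E) q ⊃ Mq is the dual of axiom T, which corresponds to reflexivity. R is not reflexive — not valid.

A, B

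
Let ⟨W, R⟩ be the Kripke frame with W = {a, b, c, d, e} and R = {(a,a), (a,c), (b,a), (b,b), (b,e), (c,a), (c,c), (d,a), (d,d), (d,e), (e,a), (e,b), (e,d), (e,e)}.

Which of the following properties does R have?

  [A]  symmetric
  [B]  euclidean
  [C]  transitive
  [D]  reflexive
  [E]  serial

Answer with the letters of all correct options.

(A) not symmetric: b R a but not a R b.
(B) not euclidean: b R a and b R b but not a R b.
(C) not transitive: b R a and a R c but not b R c.
(D) reflexive: each world relates to itself.
(E) serial: every world has an R-successor.

D, E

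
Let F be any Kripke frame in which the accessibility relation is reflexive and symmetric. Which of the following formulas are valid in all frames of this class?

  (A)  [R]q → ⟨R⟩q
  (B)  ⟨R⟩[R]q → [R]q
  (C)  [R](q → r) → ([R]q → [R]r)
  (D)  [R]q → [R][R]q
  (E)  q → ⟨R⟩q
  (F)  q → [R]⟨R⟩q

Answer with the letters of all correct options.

Reflexive relations are serial.
(A) [R]q → ⟨R⟩q (axiom D) characterises the serial frames. Every such R is serial — valid.
(B) ⟨R⟩[R]q → [R]q is the dual of axiom 5, which corresponds to the euclidean property. Such an R need not be euclidean — not valid.
(C) [R](q → r) → ([R]q → [R]r) is the K axiom; it holds on all frames — valid.
(D) axiom 4: valid iff R is transitive. Such an R need not be transitive — not valid.
(E) the dual of axiom T: valid iff R is reflexive. Every such R is reflexive — valid.
(F) q → [R]⟨R⟩q (axiom B) characterises the symmetric frames. Every such R is symmetric — valid.

A, C, E, F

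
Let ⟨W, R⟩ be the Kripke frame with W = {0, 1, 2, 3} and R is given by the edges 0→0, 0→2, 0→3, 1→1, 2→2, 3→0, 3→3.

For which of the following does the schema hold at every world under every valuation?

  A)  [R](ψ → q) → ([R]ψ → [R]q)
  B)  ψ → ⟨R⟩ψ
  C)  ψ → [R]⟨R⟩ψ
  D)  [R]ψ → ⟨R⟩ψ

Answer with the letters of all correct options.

R is reflexive: each world relates to itself.
R is not symmetric: 0 R 2 but not 2 R 0.
R is serial: every world has an R-successor.
(A) [R](ψ → q) → ([R]ψ → [R]q) is axiom K, valid on every Kripke frame — valid.
(B) ψ → ⟨R⟩ψ is the dual of axiom T, which corresponds to reflexivity. R is reflexive — valid.
(C) ψ → [R]⟨R⟩ψ is axiom B; it is valid on a frame exactly when R is symmetric. R is not symmetric, so not valid.
(D) axiom D: valid iff R is serial. R is serial — valid.

A, B, D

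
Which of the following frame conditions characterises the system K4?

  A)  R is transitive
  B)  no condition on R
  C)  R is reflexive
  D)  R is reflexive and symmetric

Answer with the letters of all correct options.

A

(A) K4 is sound and complete for exactly this class.
(B) this class determines K, not K4.
(C) this class determines T (= KT), not K4.
(D) this class determines B (= KTB), not K4.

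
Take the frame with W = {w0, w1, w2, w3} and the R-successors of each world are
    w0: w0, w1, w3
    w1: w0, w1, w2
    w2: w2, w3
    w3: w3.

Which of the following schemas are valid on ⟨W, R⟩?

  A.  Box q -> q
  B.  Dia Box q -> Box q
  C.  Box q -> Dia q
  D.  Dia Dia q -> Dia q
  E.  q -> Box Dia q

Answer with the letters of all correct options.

A, C

R is reflexive: each world relates to itself.
R is not symmetric: w0 R w3 but not w3 R w0.
R is not transitive: w0 R w1 and w1 R w2 but not w0 R w2.
R is not euclidean: w0 R w1 and w0 R w3 but not w1 R w3.
R is serial: every world has an R-successor.
(A) Box q -> q (axiom T) characterises the reflexive frames. R is reflexive — valid.
(B) Dia Box q -> Box q is the dual of axiom 5; it is valid on a frame exactly when R is euclidean. R is not euclidean, so not valid.
(C) Box q -> Dia q is axiom D; it is valid on a frame exactly when R is serial. R is serial, so valid.
(D) Dia Dia q -> Dia q (the dual of axiom 4) characterises the transitive frames. R is not transitive — not valid.
(E) axiom B: valid iff R is symmetric. R is not symmetric — not valid.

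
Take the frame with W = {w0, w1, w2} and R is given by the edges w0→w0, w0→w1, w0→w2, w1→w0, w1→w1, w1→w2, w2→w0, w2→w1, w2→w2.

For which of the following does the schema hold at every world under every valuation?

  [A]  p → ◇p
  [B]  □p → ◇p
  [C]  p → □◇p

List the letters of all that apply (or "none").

A, B, C

R is reflexive: each world relates to itself.
R is symmetric: every R-edge is matched by its reverse.
R is serial: every world has an R-successor.
(A) the dual of axiom T: valid iff R is reflexive. R is reflexive — valid.
(B) □p → ◇p is axiom D, which corresponds to seriality. R is serial — valid.
(C) axiom B: valid iff R is symmetric. R is symmetric — valid.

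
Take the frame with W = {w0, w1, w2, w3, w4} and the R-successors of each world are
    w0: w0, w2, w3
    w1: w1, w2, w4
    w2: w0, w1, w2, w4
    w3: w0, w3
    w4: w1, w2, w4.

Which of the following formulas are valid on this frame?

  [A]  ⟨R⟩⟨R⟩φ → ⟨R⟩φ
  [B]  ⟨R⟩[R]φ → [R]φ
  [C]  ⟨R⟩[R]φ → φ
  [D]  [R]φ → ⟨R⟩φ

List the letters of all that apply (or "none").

C, D

R is symmetric: every R-edge is matched by its reverse.
R is not transitive: w0 R w2 and w2 R w1 but not w0 R w1.
R is not euclidean: w0 R w2 and w0 R w3 but not w2 R w3.
R is serial: every world has an R-successor.
(A) the dual of axiom 4: valid iff R is transitive. R is not transitive — not valid.
(B) ⟨R⟩[R]φ → [R]φ is the dual of axiom 5, which corresponds to the euclidean property. R is not euclidean — not valid.
(C) ⟨R⟩[R]φ → φ is the dual of axiom B, which corresponds to symmetry. R is symmetric — valid.
(D) [R]φ → ⟨R⟩φ (axiom D) characterises the serial frames. R is serial — valid.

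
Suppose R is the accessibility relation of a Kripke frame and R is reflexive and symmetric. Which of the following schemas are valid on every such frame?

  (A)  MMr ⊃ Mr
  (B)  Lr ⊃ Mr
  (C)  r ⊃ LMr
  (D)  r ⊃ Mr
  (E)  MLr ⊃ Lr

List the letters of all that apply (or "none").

Reflexive relations are serial.
(A) MMr ⊃ Mr (the dual of axiom 4) characterises the transitive frames. Such an R need not be transitive — not valid.
(B) Lr ⊃ Mr is axiom D; it is valid on a frame exactly when R is serial. Every such R is serial, so valid.
(C) axiom B: valid iff R is symmetric. Every such R is symmetric — valid.
(D) the dual of axiom T: valid iff R is reflexive. Every such R is reflexive — valid.
(E) MLr ⊃ Lr is the dual of axiom 5; it is valid on a frame exactly when R is euclidean. Such an R need not be euclidean, so not valid.

B, C, D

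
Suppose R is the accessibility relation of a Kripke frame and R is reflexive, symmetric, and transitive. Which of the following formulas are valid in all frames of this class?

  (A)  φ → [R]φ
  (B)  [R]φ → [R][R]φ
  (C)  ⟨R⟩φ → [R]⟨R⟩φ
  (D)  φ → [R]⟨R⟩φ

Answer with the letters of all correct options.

A relation that is reflexive, symmetric, and transitive is also euclidean and serial.
(A) φ → [R]φ (equivalent to ◇p→p) corresponds to R being a subset of the identity. Such an R need not be a subset of the identity, so not valid.
(B) [R]φ → [R][R]φ (axiom 4) characterises the transitive frames. Every such R is transitive — valid.
(C) ⟨R⟩φ → [R]⟨R⟩φ is axiom 5; it is valid on a frame exactly when R is euclidean. Every such R is euclidean, so valid.
(D) φ → [R]⟨R⟩φ (axiom B) characterises the symmetric frames. Every such R is symmetric — valid.

B, C, D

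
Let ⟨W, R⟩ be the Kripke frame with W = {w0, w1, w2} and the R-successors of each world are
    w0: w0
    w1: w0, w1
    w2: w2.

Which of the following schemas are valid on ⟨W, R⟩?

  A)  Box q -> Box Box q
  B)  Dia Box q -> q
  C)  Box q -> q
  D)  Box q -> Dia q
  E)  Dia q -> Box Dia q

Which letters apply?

R is reflexive: each world relates to itself.
R is not symmetric: w1 R w0 but not w0 R w1.
R is transitive: R is closed under composition.
R is not euclidean: w1 R w0 and w1 R w1 but not w0 R w1.
R is serial: every world has an R-successor.
(A) Box q -> Box Box q (axiom 4) characterises the transitive frames. R is transitive — valid.
(B) Dia Box q -> q is the dual of axiom B, which corresponds to symmetry. R is not symmetric — not valid.
(C) axiom T: valid iff R is reflexive. R is reflexive — valid.
(D) Box q -> Dia q is axiom D, which corresponds to seriality. R is serial — valid.
(E) axiom 5: valid iff R is euclidean. R is not euclidean — not valid.

A, C, D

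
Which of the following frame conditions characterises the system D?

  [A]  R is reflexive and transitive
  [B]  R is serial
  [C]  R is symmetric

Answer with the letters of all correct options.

B

(A) this class determines S4, not D.
(B) D is sound and complete for exactly this class.
(C) this class determines KB, not D.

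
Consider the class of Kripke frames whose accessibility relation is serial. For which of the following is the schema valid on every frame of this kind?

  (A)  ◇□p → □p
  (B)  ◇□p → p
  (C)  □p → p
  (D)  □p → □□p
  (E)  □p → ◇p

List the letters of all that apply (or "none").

E

(A) ◇□p → □p is the dual of axiom 5, which corresponds to the euclidean property. Such an R need not be euclidean — not valid.
(B) ◇□p → p is the dual of axiom B; it is valid on a frame exactly when R is symmetric. Such an R need not be symmetric, so not valid.
(C) □p → p is axiom T, which corresponds to reflexivity. Such an R need not be reflexive — not valid.
(D) □p → □□p (axiom 4) characterises the transitive frames. Such an R need not be transitive — not valid.
(E) □p → ◇p (axiom D) characterises the serial frames. Every such R is serial — valid.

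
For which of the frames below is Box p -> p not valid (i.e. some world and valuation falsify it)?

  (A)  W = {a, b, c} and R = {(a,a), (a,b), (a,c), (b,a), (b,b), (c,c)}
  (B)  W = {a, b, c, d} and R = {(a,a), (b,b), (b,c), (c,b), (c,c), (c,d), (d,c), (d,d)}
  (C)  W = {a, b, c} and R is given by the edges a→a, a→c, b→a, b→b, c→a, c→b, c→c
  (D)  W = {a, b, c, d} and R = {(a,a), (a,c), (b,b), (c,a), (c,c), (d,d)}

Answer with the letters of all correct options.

The schema Box p -> p is axiom T; it is valid on a frame iff R is reflexive.
(A) R is reflexive (each world relates to itself), so the schema is valid here.
(B) R is reflexive (each world relates to itself), so the schema is valid here.
(C) R is reflexive (each world relates to itself), so the schema is valid here.
(D) R is reflexive (each world relates to itself), so the schema is valid here.

none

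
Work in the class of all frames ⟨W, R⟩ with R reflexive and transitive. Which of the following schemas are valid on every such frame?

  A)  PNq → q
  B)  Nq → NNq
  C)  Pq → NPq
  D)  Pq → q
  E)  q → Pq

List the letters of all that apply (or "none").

B, E

Reflexive relations are serial.
(A) PNq → q is the dual of axiom B; it is valid on a frame exactly when R is symmetric. Such an R need not be symmetric, so not valid.
(B) Nq → NNq is axiom 4; it is valid on a frame exactly when R is transitive. Every such R is transitive, so valid.
(C) Pq → NPq (axiom 5) characterises the euclidean frames. Such an R need not be euclidean — not valid.
(D) Pq → q (the converse of T) corresponds to R being a subset of the identity. Such an R need not be a subset of the identity, so not valid.
(E) q → Pq is the dual of axiom T, which corresponds to reflexivity. Every such R is reflexive — valid.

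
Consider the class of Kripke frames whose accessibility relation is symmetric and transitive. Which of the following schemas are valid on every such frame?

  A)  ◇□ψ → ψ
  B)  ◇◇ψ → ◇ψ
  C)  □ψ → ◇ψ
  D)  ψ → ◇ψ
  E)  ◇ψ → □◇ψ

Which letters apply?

A, B, E

A symmetric transitive relation is euclidean (uRv and uRw give vRu by symmetry, then vRw by transitivity).
(A) the dual of axiom B: valid iff R is symmetric. Every such R is symmetric — valid.
(B) ◇◇ψ → ◇ψ (the dual of axiom 4) characterises the transitive frames. Every such R is transitive — valid.
(C) axiom D: valid iff R is serial. Such an R need not be serial — not valid.
(D) ψ → ◇ψ is the dual of axiom T; it is valid on a frame exactly when R is reflexive. Such an R need not be reflexive, so not valid.
(E) ◇ψ → □◇ψ is axiom 5, which corresponds to the euclidean property. Every such R is euclidean — valid.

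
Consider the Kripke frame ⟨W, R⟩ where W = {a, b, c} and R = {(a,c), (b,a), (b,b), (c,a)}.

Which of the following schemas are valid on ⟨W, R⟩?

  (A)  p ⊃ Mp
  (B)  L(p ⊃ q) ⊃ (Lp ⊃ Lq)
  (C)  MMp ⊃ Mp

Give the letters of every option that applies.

R is not reflexive: not a R a.
R is not transitive: a R c and c R a but not a R a.
(A) p ⊃ Mp is the dual of axiom T; it is valid on a frame exactly when R is reflexive. R is not reflexive, so not valid.
(B) this is just K, valid on every normal frame.
(C) MMp ⊃ Mp is the dual of axiom 4, which corresponds to transitivity. R is not transitive — not valid.

B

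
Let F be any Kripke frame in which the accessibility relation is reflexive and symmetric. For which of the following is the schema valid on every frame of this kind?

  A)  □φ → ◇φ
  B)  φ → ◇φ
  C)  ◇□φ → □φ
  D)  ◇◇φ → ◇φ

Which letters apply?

Reflexive relations are serial.
(A) □φ → ◇φ is axiom D, which corresponds to seriality. Every such R is serial — valid.
(B) φ → ◇φ is the dual of axiom T, which corresponds to reflexivity. Every such R is reflexive — valid.
(C) ◇□φ → □φ is the dual of axiom 5, which corresponds to the euclidean property. Such an R need not be euclidean — not valid.
(D) ◇◇φ → ◇φ is the dual of axiom 4; it is valid on a frame exactly when R is transitive. Such an R need not be transitive, so not valid.

A, B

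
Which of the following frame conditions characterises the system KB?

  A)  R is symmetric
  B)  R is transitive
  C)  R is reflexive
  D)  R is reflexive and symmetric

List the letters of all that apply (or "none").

A

(A) KB is sound and complete for exactly this class.
(B) this class determines K4, not KB.
(C) this class determines T (= KT), not KB.
(D) this class determines B (= KTB), not KB.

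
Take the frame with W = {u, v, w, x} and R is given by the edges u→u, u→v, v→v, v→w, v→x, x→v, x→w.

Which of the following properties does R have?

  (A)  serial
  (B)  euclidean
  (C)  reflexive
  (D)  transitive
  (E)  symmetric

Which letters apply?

none

(A) not serial: w has no R-successor.
(B) not euclidean: u R v and u R u but not v R u.
(C) not reflexive: not w R w.
(D) not transitive: u R v and v R w but not u R w.
(E) not symmetric: u R v but not v R u.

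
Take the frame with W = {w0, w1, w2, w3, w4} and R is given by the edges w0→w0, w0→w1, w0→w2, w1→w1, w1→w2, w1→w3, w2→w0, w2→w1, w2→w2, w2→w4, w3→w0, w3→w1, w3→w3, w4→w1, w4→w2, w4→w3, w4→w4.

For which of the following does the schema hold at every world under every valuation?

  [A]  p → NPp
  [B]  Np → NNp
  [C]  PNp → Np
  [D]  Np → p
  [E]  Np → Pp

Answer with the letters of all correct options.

D, E

R is reflexive: each world relates to itself.
R is not symmetric: w0 R w1 but not w1 R w0.
R is not transitive: w0 R w1 and w1 R w3 but not w0 R w3.
R is not euclidean: w0 R w1 and w0 R w0 but not w1 R w0.
R is serial: every world has an R-successor.
(A) p → NPp is axiom B, which corresponds to symmetry. R is not symmetric — not valid.
(B) Np → NNp is axiom 4; it is valid on a frame exactly when R is transitive. R is not transitive, so not valid.
(C) the dual of axiom 5: valid iff R is euclidean. R is not euclidean — not valid.
(D) axiom T: valid iff R is reflexive. R is reflexive — valid.
(E) Np → Pp (axiom D) characterises the serial frames. R is serial — valid.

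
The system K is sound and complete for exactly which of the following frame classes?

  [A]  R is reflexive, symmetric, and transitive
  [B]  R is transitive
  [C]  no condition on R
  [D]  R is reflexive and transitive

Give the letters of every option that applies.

C

(A) this class determines S5, not K.
(B) this class determines K4, not K.
(C) K is sound and complete for exactly this class.
(D) this class determines S4, not K.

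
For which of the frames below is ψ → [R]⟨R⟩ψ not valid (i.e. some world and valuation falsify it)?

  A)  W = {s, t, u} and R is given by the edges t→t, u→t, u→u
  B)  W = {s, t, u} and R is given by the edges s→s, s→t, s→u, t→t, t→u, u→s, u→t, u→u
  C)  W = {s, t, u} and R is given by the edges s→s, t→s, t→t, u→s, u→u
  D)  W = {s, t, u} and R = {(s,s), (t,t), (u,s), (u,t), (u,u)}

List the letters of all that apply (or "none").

A, B, C, D

The schema ψ → [R]⟨R⟩ψ is axiom B; it is valid on a frame iff R is symmetric.
(A) R is not symmetric (u R t but not t R u), so the schema fails here.
(B) R is not symmetric (s R t but not t R s), so the schema fails here.
(C) R is not symmetric (t R s but not s R t), so the schema fails here.
(D) R is not symmetric (u R s but not s R u), so the schema fails here.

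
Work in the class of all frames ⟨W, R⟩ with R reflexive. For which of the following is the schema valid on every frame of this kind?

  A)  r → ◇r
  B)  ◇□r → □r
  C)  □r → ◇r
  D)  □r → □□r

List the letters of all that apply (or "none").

A, C

A reflexive relation is serial.
(A) r → ◇r is the dual of axiom T, which corresponds to reflexivity. Every such R is reflexive — valid.
(B) ◇□r → □r is the dual of axiom 5; it is valid on a frame exactly when R is euclidean. Such an R need not be euclidean, so not valid.
(C) □r → ◇r is axiom D, which corresponds to seriality. Every such R is serial — valid.
(D) □r → □□r is axiom 4; it is valid on a frame exactly when R is transitive. Such an R need not be transitive, so not valid.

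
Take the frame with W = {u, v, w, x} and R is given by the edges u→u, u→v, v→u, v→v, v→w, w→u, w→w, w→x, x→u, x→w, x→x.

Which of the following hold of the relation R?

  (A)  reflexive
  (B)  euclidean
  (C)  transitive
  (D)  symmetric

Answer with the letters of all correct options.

A

(A) reflexive: each world relates to itself.
(B) not euclidean: v R u and v R w but not u R w.
(C) not transitive: u R v and v R w but not u R w.
(D) not symmetric: v R w but not w R v.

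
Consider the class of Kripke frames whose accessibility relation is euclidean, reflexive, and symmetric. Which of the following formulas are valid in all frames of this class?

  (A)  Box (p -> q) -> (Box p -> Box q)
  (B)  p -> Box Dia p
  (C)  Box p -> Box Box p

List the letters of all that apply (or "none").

A, B, C

A relation that is euclidean, reflexive, and symmetric is also serial and transitive.
(A) Box (p -> q) -> (Box p -> Box q) is the K axiom; it holds on all frames — valid.
(B) p -> Box Dia p (axiom B) characterises the symmetric frames. Every such R is symmetric — valid.
(C) Box p -> Box Box p (axiom 4) characterises the transitive frames. Every such R is transitive — valid.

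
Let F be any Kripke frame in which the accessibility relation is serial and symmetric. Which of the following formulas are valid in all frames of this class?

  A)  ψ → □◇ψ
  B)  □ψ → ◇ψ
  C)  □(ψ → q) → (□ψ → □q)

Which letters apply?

A, B, C

(A) ψ → □◇ψ (axiom B) characterises the symmetric frames. Every such R is symmetric — valid.
(B) axiom D: valid iff R is serial. Every such R is serial — valid.
(C) □(ψ → q) → (□ψ → □q) is the K axiom; it holds on all frames — valid.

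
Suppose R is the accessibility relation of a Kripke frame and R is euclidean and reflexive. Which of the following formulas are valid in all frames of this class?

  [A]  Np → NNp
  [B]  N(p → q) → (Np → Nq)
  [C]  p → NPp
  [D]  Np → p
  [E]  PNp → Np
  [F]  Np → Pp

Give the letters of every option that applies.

A reflexive euclidean relation is also symmetric (from wRw and wRv the euclidean condition gives vRw) and hence transitive; it is an equivalence relation.
(A) axiom 4: valid iff R is transitive. Every such R is transitive — valid.
(B) this is just K, valid on every normal frame.
(C) p → NPp (axiom B) characterises the symmetric frames. Every such R is symmetric — valid.
(D) Np → p is axiom T, which corresponds to reflexivity. Every such R is reflexive — valid.
(E) PNp → Np (the dual of axiom 5) characterises the euclidean frames. Every such R is euclidean — valid.
(F) axiom D: valid iff R is serial. Every such R is serial — valid.

A, B, C, D, E, F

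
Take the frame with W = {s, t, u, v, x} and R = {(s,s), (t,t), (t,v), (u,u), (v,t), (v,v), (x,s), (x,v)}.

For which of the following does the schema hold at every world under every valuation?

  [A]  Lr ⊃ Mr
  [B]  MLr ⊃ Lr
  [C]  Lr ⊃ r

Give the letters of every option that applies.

R is not reflexive: not x R x.
R is not euclidean: x R s and x R v but not s R v.
R is serial: every world has an R-successor.
(A) Lr ⊃ Mr is axiom D; it is valid on a frame exactly when R is serial. R is serial, so valid.
(B) MLr ⊃ Lr (the dual of axiom 5) characterises the euclidean frames. R is not euclidean — not valid.
(C) axiom T: valid iff R is reflexive. R is not reflexive — not valid.

A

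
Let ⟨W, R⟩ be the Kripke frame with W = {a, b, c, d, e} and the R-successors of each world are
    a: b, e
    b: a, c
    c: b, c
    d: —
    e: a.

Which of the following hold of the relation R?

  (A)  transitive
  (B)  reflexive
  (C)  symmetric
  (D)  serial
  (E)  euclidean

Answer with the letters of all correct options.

(A) not transitive: a R b and b R a but not a R a.
(B) not reflexive: not a R a.
(C) symmetric: every R-edge is matched by its reverse.
(D) not serial: d has no R-successor.
(E) not euclidean: a R b and a R e but not b R e.

C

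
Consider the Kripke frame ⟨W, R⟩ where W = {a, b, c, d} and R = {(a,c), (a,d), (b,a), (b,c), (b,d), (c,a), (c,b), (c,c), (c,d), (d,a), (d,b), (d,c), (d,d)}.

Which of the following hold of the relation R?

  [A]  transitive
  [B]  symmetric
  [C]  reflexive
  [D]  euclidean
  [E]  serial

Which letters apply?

E

(A) not transitive: a R c and c R a but not a R a.
(B) not symmetric: b R a but not a R b.
(C) not reflexive: not a R a.
(D) not euclidean: c R a and c R b but not a R b.
(E) serial: every world has an R-successor.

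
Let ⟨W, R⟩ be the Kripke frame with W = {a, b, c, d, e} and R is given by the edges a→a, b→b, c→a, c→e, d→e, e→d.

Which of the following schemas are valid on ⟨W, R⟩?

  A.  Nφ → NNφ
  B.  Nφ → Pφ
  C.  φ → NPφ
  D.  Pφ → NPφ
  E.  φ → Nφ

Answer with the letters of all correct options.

B

R is not symmetric: c R a but not a R c.
R is not transitive: c R e and e R d but not c R d.
R is not euclidean: c R a and c R e but not a R e.
R is serial: every world has an R-successor.
R is not a subset of the identity: c R a with c ≠ a.
(A) Nφ → NNφ is axiom 4; it is valid on a frame exactly when R is transitive. R is not transitive, so not valid.
(B) axiom D: valid iff R is serial. R is serial — valid.
(C) φ → NPφ (axiom B) characterises the symmetric frames. R is not symmetric — not valid.
(D) Pφ → NPφ is axiom 5, which corresponds to the euclidean property. R is not euclidean — not valid.
(E) φ → Nφ (equivalent to ◇p→p) corresponds to R being a subset of the identity. Here R ⊄ identity, so not valid.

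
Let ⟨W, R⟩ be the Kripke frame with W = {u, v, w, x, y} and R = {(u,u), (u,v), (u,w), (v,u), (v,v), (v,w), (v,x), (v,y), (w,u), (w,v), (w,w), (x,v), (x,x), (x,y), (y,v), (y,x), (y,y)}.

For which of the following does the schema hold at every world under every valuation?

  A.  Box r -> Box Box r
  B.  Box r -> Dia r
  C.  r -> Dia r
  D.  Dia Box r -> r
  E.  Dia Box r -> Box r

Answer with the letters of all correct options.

R is reflexive: each world relates to itself.
R is symmetric: every R-edge is matched by its reverse.
R is not transitive: u R v and v R x but not u R x.
R is not euclidean: v R u and v R x but not u R x.
R is serial: every world has an R-successor.
(A) Box r -> Box Box r is axiom 4; it is valid on a frame exactly when R is transitive. R is not transitive, so not valid.
(B) axiom D: valid iff R is serial. R is serial — valid.
(C) the dual of axiom T: valid iff R is reflexive. R is reflexive — valid.
(D) Dia Box r -> r is the dual of axiom B; it is valid on a frame exactly when R is symmetric. R is symmetric, so valid.
(E) Dia Box r -> Box r is the dual of axiom 5, which corresponds to the euclidean property. R is not euclidean — not valid.

B, C, D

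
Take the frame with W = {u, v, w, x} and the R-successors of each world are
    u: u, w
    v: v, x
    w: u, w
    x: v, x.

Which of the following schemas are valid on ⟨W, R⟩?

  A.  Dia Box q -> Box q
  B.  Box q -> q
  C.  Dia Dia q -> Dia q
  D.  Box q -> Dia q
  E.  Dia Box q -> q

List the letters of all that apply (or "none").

A, B, C, D, E

R is reflexive: each world relates to itself.
R is symmetric: every R-edge is matched by its reverse.
R is transitive: R is closed under composition.
R is euclidean: any two R-successors of the same world are R-related.
R is serial: every world has an R-successor.
(A) Dia Box q -> Box q is the dual of axiom 5; it is valid on a frame exactly when R is euclidean. R is euclidean, so valid.
(B) Box q -> q (axiom T) characterises the reflexive frames. R is reflexive — valid.
(C) Dia Dia q -> Dia q is the dual of axiom 4; it is valid on a frame exactly when R is transitive. R is transitive, so valid.
(D) Box q -> Dia q is axiom D; it is valid on a frame exactly when R is serial. R is serial, so valid.
(E) Dia Box q -> q is the dual of axiom B; it is valid on a frame exactly when R is symmetric. R is symmetric, so valid.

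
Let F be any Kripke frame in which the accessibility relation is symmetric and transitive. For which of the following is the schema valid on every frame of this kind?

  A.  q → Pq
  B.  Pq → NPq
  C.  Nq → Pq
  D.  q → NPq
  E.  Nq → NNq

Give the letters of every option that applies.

B, D, E

A symmetric transitive relation is euclidean (uRv and uRw give vRu by symmetry, then vRw by transitivity).
(A) q → Pq (the dual of axiom T) characterises the reflexive frames. Such an R need not be reflexive — not valid.
(B) Pq → NPq is axiom 5, which corresponds to the euclidean property. Every such R is euclidean — valid.
(C) axiom D: valid iff R is serial. Such an R need not be serial — not valid.
(D) axiom B: valid iff R is symmetric. Every such R is symmetric — valid.
(E) Nq → NNq (axiom 4) characterises the transitive frames. Every such R is transitive — valid.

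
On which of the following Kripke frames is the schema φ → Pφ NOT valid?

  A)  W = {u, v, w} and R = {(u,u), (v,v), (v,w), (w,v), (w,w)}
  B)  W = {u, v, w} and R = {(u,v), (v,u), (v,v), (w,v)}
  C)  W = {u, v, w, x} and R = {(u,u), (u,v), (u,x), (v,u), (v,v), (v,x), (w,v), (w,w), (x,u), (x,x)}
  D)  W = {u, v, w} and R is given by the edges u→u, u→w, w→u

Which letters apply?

B, D

The schema φ → Pφ is the dual of axiom T; it is valid on a frame iff R is reflexive.
(A) R is reflexive (each world relates to itself), so the schema is valid here.
(B) R is not reflexive (not u R u), so the schema fails here.
(C) R is reflexive (each world relates to itself), so the schema is valid here.
(D) R is not reflexive (not v R v), so the schema fails here.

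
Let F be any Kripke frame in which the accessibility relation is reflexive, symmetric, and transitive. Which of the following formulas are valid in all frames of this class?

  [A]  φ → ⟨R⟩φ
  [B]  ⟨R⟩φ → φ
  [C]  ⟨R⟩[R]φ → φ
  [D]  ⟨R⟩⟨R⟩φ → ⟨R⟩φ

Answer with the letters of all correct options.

A relation that is reflexive, symmetric, and transitive is also euclidean and serial.
(A) the dual of axiom T: valid iff R is reflexive. Every such R is reflexive — valid.
(B) ⟨R⟩φ → φ is the converse of T; it holds exactly when R ⊆ identity. Such an R need not be a subset of the identity — not valid.
(C) the dual of axiom B: valid iff R is symmetric. Every such R is symmetric — valid.
(D) ⟨R⟩⟨R⟩φ → ⟨R⟩φ is the dual of axiom 4, which corresponds to transitivity. Every such R is transitive — valid.

A, C, D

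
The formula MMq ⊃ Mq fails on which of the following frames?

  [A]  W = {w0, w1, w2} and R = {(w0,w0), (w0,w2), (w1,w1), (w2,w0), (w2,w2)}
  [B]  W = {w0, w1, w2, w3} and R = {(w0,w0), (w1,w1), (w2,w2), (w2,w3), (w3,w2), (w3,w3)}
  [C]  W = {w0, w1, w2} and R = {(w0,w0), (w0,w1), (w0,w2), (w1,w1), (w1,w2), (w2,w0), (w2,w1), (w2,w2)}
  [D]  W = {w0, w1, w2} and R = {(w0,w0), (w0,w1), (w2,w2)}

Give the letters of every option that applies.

C

The schema MMq ⊃ Mq is the dual of axiom 4; it is valid on a frame iff R is transitive.
(A) R is transitive (R is closed under composition), so the schema is valid here.
(B) R is transitive (R is closed under composition), so the schema is valid here.
(C) R is not transitive (w1 R w2 and w2 R w0 but not w1 R w0), so the schema fails here.
(D) R is transitive (R is closed under composition), so the schema is valid here.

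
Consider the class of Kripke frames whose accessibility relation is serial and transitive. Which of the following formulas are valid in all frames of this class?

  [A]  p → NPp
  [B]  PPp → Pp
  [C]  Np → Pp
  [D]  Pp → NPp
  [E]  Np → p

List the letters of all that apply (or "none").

B, C

(A) p → NPp is axiom B, which corresponds to symmetry. Such an R need not be symmetric — not valid.
(B) the dual of axiom 4: valid iff R is transitive. Every such R is transitive — valid.
(C) Np → Pp is axiom D; it is valid on a frame exactly when R is serial. Every such R is serial, so valid.
(D) Pp → NPp is axiom 5; it is valid on a frame exactly when R is euclidean. Such an R need not be euclidean, so not valid.
(E) Np → p (axiom T) characterises the reflexive frames. Such an R need not be reflexive — not valid.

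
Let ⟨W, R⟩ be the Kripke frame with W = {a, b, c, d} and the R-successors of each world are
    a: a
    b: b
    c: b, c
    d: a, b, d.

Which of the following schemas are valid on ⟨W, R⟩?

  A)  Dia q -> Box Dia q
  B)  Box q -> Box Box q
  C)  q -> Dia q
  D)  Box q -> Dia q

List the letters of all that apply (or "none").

R is reflexive: each world relates to itself.
R is transitive: R is closed under composition.
R is not euclidean: c R b and c R c but not b R c.
R is serial: every world has an R-successor.
(A) Dia q -> Box Dia q is axiom 5, which corresponds to the euclidean property. R is not euclidean — not valid.
(B) Box q -> Box Box q is axiom 4; it is valid on a frame exactly when R is transitive. R is transitive, so valid.
(C) q -> Dia q (the dual of axiom T) characterises the reflexive frames. R is reflexive — valid.
(D) axiom D: valid iff R is serial. R is serial — valid.

B, C, D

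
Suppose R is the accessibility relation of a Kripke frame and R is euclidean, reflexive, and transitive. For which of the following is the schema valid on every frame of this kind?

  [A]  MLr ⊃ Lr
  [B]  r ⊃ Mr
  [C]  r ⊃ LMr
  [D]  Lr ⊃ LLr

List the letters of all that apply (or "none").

A relation that is euclidean, reflexive, and transitive is also serial and symmetric.
(A) MLr ⊃ Lr is the dual of axiom 5; it is valid on a frame exactly when R is euclidean. Every such R is euclidean, so valid.
(B) r ⊃ Mr (the dual of axiom T) characterises the reflexive frames. Every such R is reflexive — valid.
(C) r ⊃ LMr is axiom B, which corresponds to symmetry. Every such R is symmetric — valid.
(D) Lr ⊃ LLr is axiom 4; it is valid on a frame exactly when R is transitive. Every such R is transitive, so valid.

A, B, C, D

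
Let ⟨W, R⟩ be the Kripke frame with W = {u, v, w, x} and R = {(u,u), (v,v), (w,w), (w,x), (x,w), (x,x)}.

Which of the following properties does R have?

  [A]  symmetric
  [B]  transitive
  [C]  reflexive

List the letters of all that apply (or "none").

A, B, C

(A) symmetric: every R-edge is matched by its reverse.
(B) transitive: R is closed under composition.
(C) reflexive: each world relates to itself.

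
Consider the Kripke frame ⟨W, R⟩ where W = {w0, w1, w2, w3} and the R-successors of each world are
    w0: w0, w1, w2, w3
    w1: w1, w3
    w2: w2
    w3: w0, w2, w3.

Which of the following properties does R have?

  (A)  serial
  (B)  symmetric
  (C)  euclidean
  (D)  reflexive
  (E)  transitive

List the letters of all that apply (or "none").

A, D

(A) serial: every world has an R-successor.
(B) not symmetric: w0 R w1 but not w1 R w0.
(C) not euclidean: w0 R w1 and w0 R w0 but not w1 R w0.
(D) reflexive: each world relates to itself.
(E) not transitive: w1 R w3 and w3 R w0 but not w1 R w0.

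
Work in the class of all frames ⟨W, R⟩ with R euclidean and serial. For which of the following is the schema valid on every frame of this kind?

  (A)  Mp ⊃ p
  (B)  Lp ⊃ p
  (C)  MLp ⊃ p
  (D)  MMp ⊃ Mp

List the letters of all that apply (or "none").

(A) Mp ⊃ p is valid only on frames where every R-edge is a self-loop. Such an R need not be a subset of the identity — not valid.
(B) Lp ⊃ p (axiom T) characterises the reflexive frames. Such an R need not be reflexive — not valid.
(C) MLp ⊃ p is the dual of axiom B, which corresponds to symmetry. Such an R need not be symmetric — not valid.
(D) the dual of axiom 4: valid iff R is transitive. Such an R need not be transitive — not valid.

none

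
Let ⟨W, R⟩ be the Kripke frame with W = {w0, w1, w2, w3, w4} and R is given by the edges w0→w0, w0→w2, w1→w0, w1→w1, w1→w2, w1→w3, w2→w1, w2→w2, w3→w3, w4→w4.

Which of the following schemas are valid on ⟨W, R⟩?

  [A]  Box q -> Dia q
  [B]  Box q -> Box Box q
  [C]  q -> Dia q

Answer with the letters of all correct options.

R is reflexive: each world relates to itself.
R is not transitive: w0 R w2 and w2 R w1 but not w0 R w1.
R is serial: every world has an R-successor.
(A) Box q -> Dia q is axiom D, which corresponds to seriality. R is serial — valid.
(B) Box q -> Box Box q (axiom 4) characterises the transitive frames. R is not transitive — not valid.
(C) the dual of axiom T: valid iff R is reflexive. R is reflexive — valid.

A, C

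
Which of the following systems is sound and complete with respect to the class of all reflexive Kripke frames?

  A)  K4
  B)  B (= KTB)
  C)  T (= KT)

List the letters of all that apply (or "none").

(A) K4 is determined by the class of transitive frames.
(B) B (= KTB) is determined by the class of reflexive and symmetric frames.
(C) T (= KT) is determined by exactly this class.

C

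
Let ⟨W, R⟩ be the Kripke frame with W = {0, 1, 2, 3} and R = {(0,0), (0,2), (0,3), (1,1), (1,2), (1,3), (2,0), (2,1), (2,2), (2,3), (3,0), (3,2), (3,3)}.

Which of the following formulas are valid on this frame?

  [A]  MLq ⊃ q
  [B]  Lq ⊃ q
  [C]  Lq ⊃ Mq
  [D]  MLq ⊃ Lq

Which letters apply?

B, C

R is reflexive: each world relates to itself.
R is not symmetric: 1 R 3 but not 3 R 1.
R is not euclidean: 1 R 3 and 1 R 1 but not 3 R 1.
R is serial: every world has an R-successor.
(A) the dual of axiom B: valid iff R is symmetric. R is not symmetric — not valid.
(B) axiom T: valid iff R is reflexive. R is reflexive — valid.
(C) Lq ⊃ Mq is axiom D; it is valid on a frame exactly when R is serial. R is serial, so valid.
(D) MLq ⊃ Lq is the dual of axiom 5; it is valid on a frame exactly when R is euclidean. R is not euclidean, so not valid.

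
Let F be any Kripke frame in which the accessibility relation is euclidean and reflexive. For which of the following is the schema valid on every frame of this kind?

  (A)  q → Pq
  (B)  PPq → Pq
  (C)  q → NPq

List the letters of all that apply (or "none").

A reflexive euclidean relation is also symmetric (from wRw and wRv the euclidean condition gives vRw) and hence transitive; it is an equivalence relation.
(A) q → Pq is the dual of axiom T, which corresponds to reflexivity. Every such R is reflexive — valid.
(B) PPq → Pq is the dual of axiom 4; it is valid on a frame exactly when R is transitive. Every such R is transitive, so valid.
(C) q → NPq is axiom B; it is valid on a frame exactly when R is symmetric. Every such R is symmetric, so valid.

A, B, C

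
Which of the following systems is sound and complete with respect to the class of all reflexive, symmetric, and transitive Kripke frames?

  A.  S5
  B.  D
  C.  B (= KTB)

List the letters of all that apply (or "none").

A

(A) S5 is determined by exactly this class.
(B) D is determined by the class of serial frames.
(C) B (= KTB) is determined by the class of reflexive and symmetric frames.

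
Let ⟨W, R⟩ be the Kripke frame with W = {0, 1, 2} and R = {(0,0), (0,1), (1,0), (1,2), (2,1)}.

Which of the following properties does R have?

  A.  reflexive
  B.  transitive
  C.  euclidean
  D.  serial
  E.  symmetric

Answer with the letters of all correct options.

(A) not reflexive: not 1 R 1.
(B) not transitive: 0 R 1 and 1 R 2 but not 0 R 2.
(C) not euclidean: 1 R 0 and 1 R 2 but not 0 R 2.
(D) serial: every world has an R-successor.
(E) symmetric: every R-edge is matched by its reverse.

D, E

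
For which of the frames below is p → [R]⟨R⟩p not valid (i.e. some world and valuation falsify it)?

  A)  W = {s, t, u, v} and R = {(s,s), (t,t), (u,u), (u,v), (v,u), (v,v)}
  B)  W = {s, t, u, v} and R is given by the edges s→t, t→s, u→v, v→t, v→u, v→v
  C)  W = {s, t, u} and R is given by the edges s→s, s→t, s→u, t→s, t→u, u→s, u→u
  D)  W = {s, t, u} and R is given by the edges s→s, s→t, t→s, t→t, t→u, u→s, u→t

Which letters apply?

The schema p → [R]⟨R⟩p is axiom B; it is valid on a frame iff R is symmetric.
(A) R is symmetric (every R-edge is matched by its reverse), so the schema is valid here.
(B) R is not symmetric (v R t but not t R v), so the schema fails here.
(C) R is not symmetric (t R u but not u R t), so the schema fails here.
(D) R is not symmetric (u R s but not s R u), so the schema fails here.

B, C, D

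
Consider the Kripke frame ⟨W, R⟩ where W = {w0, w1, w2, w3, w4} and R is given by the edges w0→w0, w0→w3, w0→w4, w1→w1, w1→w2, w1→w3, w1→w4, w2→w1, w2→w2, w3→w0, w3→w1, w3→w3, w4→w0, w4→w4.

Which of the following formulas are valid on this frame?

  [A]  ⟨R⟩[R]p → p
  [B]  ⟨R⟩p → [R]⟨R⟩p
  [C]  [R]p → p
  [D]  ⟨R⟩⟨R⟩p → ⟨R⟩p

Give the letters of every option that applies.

C

R is reflexive: each world relates to itself.
R is not symmetric: w1 R w4 but not w4 R w1.
R is not transitive: w0 R w3 and w3 R w1 but not w0 R w1.
R is not euclidean: w0 R w3 and w0 R w4 but not w3 R w4.
(A) the dual of axiom B: valid iff R is symmetric. R is not symmetric — not valid.
(B) ⟨R⟩p → [R]⟨R⟩p is axiom 5, which corresponds to the euclidean property. R is not euclidean — not valid.
(C) [R]p → p is axiom T, which corresponds to reflexivity. R is reflexive — valid.
(D) the dual of axiom 4: valid iff R is transitive. R is not transitive — not valid.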